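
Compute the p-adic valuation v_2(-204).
v_2(-204) = 2

v_2(n) is the largest exponent k such that 2^k divides n. Factor out: -204 = -2^2 · 51. (Sign doesn't affect v_p.) So v_2(-204) = 2.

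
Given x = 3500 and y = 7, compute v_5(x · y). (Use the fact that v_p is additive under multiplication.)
v_5(24500) = 3

v_p(x) = 3 (factor: 3500 = 5^3 · 28); v_p(y) = 0 (factor: 7 = 5^0 · 7). Additivity: v_p(xy) = v_p(x) + v_p(y) = 3 + 0 = 3. (Direct check: xy = 24500 = 5^3 · (196).)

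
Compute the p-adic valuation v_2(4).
v_2(4) = 2

v_2(n) is the largest exponent k such that 2^k divides n. Factor out: 4 = 2^2 · 1. (Sign doesn't affect v_p.) So v_2(4) = 2.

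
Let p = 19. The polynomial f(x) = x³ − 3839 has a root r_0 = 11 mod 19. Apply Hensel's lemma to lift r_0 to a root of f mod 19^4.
r_3 = 77797 (mod 130321)

Hensel: r_{i+1} = r_i − f(r_i)/f′(r_i) mod 19^{i+2}, where f′(x) = 3x². Iterate:
  r_0 = 11 (mod 19)
  r_1 = 182 (mod 361)
  r_2 = 2348 (mod 6859)
  r_3 = 77797 (mod 130321)
Final: r = 77797 with f(r) ≡ 0 mod 19^4.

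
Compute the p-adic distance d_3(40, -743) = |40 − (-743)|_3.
d_3(40, -743) = 1/27

Step 1 — x − y = 40 − (-743) = 783. Step 2 — v_3(783) = 3 (factor: 783 = (3^3 · 29); the sign does not affect v_p). Step 3 — |x − y|_3 = 3^{-3} = 1/27.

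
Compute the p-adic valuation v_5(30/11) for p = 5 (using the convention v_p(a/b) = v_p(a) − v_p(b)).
v_5(30/11) = 1

Factor powers of 5 from the numerator and denominator of the reduced fraction: 30 = 5^1 · 6 and 11 = 5^0 · 11. Apply v_p(a/b) = v_p(a) − v_p(b): v_5(30/11) = 1 − 0 = 1.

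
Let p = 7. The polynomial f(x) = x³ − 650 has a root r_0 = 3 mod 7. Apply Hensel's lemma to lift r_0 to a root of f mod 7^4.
r_3 = 2222 (mod 2401)

Hensel: r_{i+1} = r_i − f(r_i)/f′(r_i) mod 7^{i+2}, where f′(x) = 3x². Iterate:
  r_0 = 3 (mod 7)
  r_1 = 17 (mod 49)
  r_2 = 164 (mod 343)
  r_3 = 2222 (mod 2401)
Final: r = 2222 with f(r) ≡ 0 mod 7^4.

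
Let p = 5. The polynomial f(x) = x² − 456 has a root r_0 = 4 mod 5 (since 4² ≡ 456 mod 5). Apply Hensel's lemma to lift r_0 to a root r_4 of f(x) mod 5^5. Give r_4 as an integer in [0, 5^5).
r_4 = 2634 (mod 3125)

Hensel's recurrence: r_{i+1} = r_i − f(r_i)·(f′(r_i))^{-1} mod 5^{i+2}, with f′(x) = 2x. Iterate:
  r_0 = 4 (mod 5)
  r_1 = 9 (mod 25)
  r_2 = 9 (mod 125)
  r_3 = 134 (mod 625)
  r_4 = 2634 (mod 3125)
Final: r_4 = 2634, and one checks f(r_4) ≡ 0 mod 5^5.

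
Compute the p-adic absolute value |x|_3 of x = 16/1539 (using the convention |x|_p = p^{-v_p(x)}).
|16/1539|_3 = 81

Step 1 — compute v_3(x) by factoring powers of 3 out of the numerator and denominator: v_3(16/1539) = -4. Step 2 — apply |x|_p = p^{-v_p(x)} = 3^{4} = 81.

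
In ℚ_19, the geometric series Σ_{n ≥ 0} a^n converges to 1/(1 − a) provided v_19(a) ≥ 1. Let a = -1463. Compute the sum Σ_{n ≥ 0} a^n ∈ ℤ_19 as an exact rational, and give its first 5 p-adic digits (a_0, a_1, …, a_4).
Σ a^n = 1/(1 − a) = 1/1464;  first 5 digits = (1, 18, 15, 6, 5)

v_19(a) = 1 ≥ 1, so the series converges in ℤ_19 to 1/(1 − a) = 1/(1 − (-1463)) = 1/1464. Expand this rational in ℤ_19: compute digits iteratively via d_i = x_i mod 19, x_{i+1} = (x_i − d_i)/19. The first 5 digits are (1, 18, 15, 6, 5).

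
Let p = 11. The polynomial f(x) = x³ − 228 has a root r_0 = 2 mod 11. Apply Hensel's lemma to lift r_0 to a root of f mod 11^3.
r_2 = 222 (mod 1331)

Hensel: r_{i+1} = r_i − f(r_i)/f′(r_i) mod 11^{i+2}, where f′(x) = 3x². Iterate:
  r_0 = 2 (mod 11)
  r_1 = 101 (mod 121)
  r_2 = 222 (mod 1331)
Final: r = 222 with f(r) ≡ 0 mod 11^3.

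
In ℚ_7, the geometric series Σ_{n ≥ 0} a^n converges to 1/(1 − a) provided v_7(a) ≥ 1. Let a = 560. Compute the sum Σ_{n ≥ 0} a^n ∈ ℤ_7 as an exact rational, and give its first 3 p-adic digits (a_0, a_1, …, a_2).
Σ a^n = 1/(1 − a) = -1/559;  first 3 digits = (1, 3, 6)

v_7(a) = 1 ≥ 1, so the series converges in ℤ_7 to 1/(1 − a) = 1/(1 − 560) = -1/559. Expand this rational in ℤ_7: compute digits iteratively via d_i = x_i mod 7, x_{i+1} = (x_i − d_i)/7. The first 3 digits are (1, 3, 6).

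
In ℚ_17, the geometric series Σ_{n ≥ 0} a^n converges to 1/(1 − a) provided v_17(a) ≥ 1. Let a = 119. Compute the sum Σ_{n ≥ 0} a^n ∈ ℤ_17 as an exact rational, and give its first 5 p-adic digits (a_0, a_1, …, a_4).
Σ a^n = 1/(1 − a) = -1/118;  first 5 digits = (1, 7, 15, 5, 7)

v_17(a) = 1 ≥ 1, so the series converges in ℤ_17 to 1/(1 − a) = 1/(1 − 119) = -1/118. Expand this rational in ℤ_17: compute digits iteratively via d_i = x_i mod 17, x_{i+1} = (x_i − d_i)/17. The first 5 digits are (1, 7, 15, 5, 7).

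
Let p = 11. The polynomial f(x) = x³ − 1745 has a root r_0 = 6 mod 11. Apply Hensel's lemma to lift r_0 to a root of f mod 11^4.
r_3 = 13459 (mod 14641)

Hensel: r_{i+1} = r_i − f(r_i)/f′(r_i) mod 11^{i+2}, where f′(x) = 3x². Iterate:
  r_0 = 6 (mod 11)
  r_1 = 28 (mod 121)
  r_2 = 149 (mod 1331)
  r_3 = 13459 (mod 14641)
Final: r = 13459 with f(r) ≡ 0 mod 11^4.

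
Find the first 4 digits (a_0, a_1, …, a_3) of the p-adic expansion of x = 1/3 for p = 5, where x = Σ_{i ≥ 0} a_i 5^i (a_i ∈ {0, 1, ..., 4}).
(a_0, …, a_3) = (2, 3, 1, 3)

v_5(1/3) = 0 (numerator and denominator both coprime to 5), so x ∈ ℤ_5^×. Compute digits iteratively via a_i = x_i mod 5, x_{i+1} = (x_i − a_i)/5, with x_0 = x:
  x_0 = 1/3;  a_0 = 2;  x_1 = (x_0 − 2)/5 = -1/3
  x_1 = -1/3;  a_1 = 3;  x_2 = (x_1 − 3)/5 = -2/3
  x_2 = -2/3;  a_2 = 1;  x_3 = (x_2 − 1)/5 = -1/3
  x_3 = -1/3;  a_3 = 3;  x_4 = (x_3 − 3)/5 = -2/3
Digits: (2, 3, 1, 3).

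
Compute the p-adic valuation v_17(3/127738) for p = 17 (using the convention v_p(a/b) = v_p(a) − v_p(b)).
v_17(3/127738) = -3

Factor powers of 17 from the numerator and denominator of the reduced fraction: 3 = 17^0 · 3 and 127738 = 17^3 · 26. Apply v_p(a/b) = v_p(a) − v_p(b): v_17(3/127738) = 0 − 3 = -3.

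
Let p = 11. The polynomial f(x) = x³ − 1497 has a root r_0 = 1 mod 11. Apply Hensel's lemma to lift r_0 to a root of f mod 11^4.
r_3 = 6348 (mod 14641)

Hensel: r_{i+1} = r_i − f(r_i)/f′(r_i) mod 11^{i+2}, where f′(x) = 3x². Iterate:
  r_0 = 1 (mod 11)
  r_1 = 56 (mod 121)
  r_2 = 1024 (mod 1331)
  r_3 = 6348 (mod 14641)
Final: r = 6348 with f(r) ≡ 0 mod 11^4.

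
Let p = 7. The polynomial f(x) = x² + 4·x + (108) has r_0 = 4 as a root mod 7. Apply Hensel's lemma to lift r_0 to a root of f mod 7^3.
r_2 = 270 (mod 343)

Hensel: r_{i+1} = r_i − f(r_i)·(f′(r_i))^{-1} mod 7^{i+2}, f′(x) = 2x + 4. Iterate:
  r_0 = 4 (mod 7)
  r_1 = 25 (mod 49)
  r_2 = 270 (mod 343)
Final: r = 270 satisfies f(r) ≡ 0 mod 7^3.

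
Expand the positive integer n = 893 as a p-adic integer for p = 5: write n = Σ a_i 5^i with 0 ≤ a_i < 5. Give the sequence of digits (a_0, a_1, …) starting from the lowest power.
(a_0, a_1, …) = (3, 3, 0, 2, 1)

Repeated division by 5 gives the digits low-to-high: 893 = 3 + 3·5^1 + 2·5^3 + 1·5^4. Digit sequence: (3, 3, 0, 2, 1).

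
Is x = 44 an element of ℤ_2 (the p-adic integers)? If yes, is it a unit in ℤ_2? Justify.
x ∈ ℤ_2 but not a unit; v_2(x) = 2 > 0

ℤ_2 = {x ∈ ℚ_2 : v_2(x) ≥ 0} and ℤ_2^× = {x ∈ ℤ_2 : v_2(x) = 0}. Here v_2(44) = v_2(num) − v_2(den) = 2; compare against these criteria.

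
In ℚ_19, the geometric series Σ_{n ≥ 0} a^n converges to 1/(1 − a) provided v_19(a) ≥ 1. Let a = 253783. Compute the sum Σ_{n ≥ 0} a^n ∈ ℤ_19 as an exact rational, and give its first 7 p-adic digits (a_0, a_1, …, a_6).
Σ a^n = 1/(1 − a) = -1/253782;  first 7 digits = (1, 0, 0, 18, 1, 0, 1)

v_19(a) = 3 ≥ 1, so the series converges in ℤ_19 to 1/(1 − a) = 1/(1 − 253783) = -1/253782. Expand this rational in ℤ_19: compute digits iteratively via d_i = x_i mod 19, x_{i+1} = (x_i − d_i)/19. The first 7 digits are (1, 0, 0, 18, 1, 0, 1).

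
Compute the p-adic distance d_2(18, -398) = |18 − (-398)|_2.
d_2(18, -398) = 1/32

Step 1 — x − y = 18 − (-398) = 416. Step 2 — v_2(416) = 5 (factor: 416 = (2^5 · 13); the sign does not affect v_p). Step 3 — |x − y|_2 = 2^{-5} = 1/32.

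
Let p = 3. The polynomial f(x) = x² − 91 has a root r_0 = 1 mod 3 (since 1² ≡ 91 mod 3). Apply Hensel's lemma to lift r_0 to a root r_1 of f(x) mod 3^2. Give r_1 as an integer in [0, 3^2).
r_1 = 1 (mod 9)

Hensel's recurrence: r_{i+1} = r_i − f(r_i)·(f′(r_i))^{-1} mod 3^{i+2}, with f′(x) = 2x. Iterate:
  r_0 = 1 (mod 3)
  r_1 = 1 (mod 9)
Final: r_1 = 1, and one checks f(r_1) ≡ 0 mod 3^2.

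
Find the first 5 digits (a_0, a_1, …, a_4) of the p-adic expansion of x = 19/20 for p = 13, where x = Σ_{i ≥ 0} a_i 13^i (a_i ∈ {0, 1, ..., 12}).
(a_0, …, a_4) = (12, 5, 8, 0, 11)

v_13(19/20) = 0 (numerator and denominator both coprime to 13), so x ∈ ℤ_13^×. Compute digits iteratively via a_i = x_i mod 13, x_{i+1} = (x_i − a_i)/13, with x_0 = x:
  x_0 = 19/20;  a_0 = 12;  x_1 = (x_0 − 12)/13 = -17/20
  x_1 = -17/20;  a_1 = 5;  x_2 = (x_1 − 5)/13 = -9/20
  x_2 = -9/20;  a_2 = 8;  x_3 = (x_2 − 8)/13 = -13/20
  x_3 = -13/20;  a_3 = 0;  x_4 = (x_3 − 0)/13 = -1/20
  x_4 = -1/20;  a_4 = 11;  x_5 = (x_4 − 11)/13 = -17/20
Digits: (12, 5, 8, 0, 11).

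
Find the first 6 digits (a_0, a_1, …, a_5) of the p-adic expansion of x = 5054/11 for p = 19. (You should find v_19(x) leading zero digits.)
(a_0, …, a_5) = (0, 0, 3, 12, 8, 3)

v_19(5054/11) = 2, so a_0 = ... = a_1 = 0. Factor out: x = 19^2 · u with u = 14/11 a unit in ℤ_19. Expand u iteratively via a_{v+i} = u_i mod 19, u_{i+1} = (u_i − a_{v+i})/19:
  u_0 = 14/11;  a_2 = 3;  u_1 = (u_0 − 3)/19 = -1/11
  u_1 = -1/11;  a_3 = 12;  u_2 = (u_1 − 12)/19 = -7/11
  u_2 = -7/11;  a_4 = 8;  u_3 = (u_2 − 8)/19 = -5/11
  u_3 = -5/11;  a_5 = 3;  u_4 = (u_3 − 3)/19 = -2/11
Digits: (0, 0, 3, 12, 8, 3).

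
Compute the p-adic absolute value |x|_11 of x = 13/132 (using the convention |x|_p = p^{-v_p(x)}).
|13/132|_11 = 11

Step 1 — compute v_11(x) by factoring powers of 11 out of the numerator and denominator: v_11(13/132) = -1. Step 2 — apply |x|_p = p^{-v_p(x)} = 11^{1} = 11.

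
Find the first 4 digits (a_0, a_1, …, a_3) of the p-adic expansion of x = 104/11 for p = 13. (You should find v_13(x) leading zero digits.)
(a_0, …, a_3) = (0, 9, 10, 11)

v_13(104/11) = 1, so a_0 = ... = a_0 = 0. Factor out: x = 13^1 · u with u = 8/11 a unit in ℤ_13. Expand u iteratively via a_{v+i} = u_i mod 13, u_{i+1} = (u_i − a_{v+i})/13:
  u_0 = 8/11;  a_1 = 9;  u_1 = (u_0 − 9)/13 = -7/11
  u_1 = -7/11;  a_2 = 10;  u_2 = (u_1 − 10)/13 = -9/11
  u_2 = -9/11;  a_3 = 11;  u_3 = (u_2 − 11)/13 = -10/11
Digits: (0, 9, 10, 11).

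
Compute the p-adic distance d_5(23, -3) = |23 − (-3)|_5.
d_5(23, -3) = 1

Step 1 — x − y = 23 − (-3) = 26. Step 2 — v_5(26) = 0 (factor: 26 = (5^0 · 26); the sign does not affect v_p). Step 3 — |x − y|_5 = 5^{0} = 1.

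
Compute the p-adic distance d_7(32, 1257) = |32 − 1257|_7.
d_7(32, 1257) = 1/49

Step 1 — x − y = 32 − 1257 = -1225. Step 2 — v_7(-1225) = 2 (factor: -1225 = −(7^2 · 25); the sign does not affect v_p). Step 3 — |x − y|_7 = 7^{-2} = 1/49.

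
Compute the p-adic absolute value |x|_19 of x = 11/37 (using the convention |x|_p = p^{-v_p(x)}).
|11/37|_19 = 1

Step 1 — compute v_19(x) by factoring powers of 19 out of the numerator and denominator: v_19(11/37) = 0. Step 2 — apply |x|_p = p^{-v_p(x)} = 19^{0} = 1.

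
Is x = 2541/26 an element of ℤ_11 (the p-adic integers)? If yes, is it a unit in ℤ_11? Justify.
x ∈ ℤ_11 but not a unit; v_11(x) = 2 > 0

ℤ_11 = {x ∈ ℚ_11 : v_11(x) ≥ 0} and ℤ_11^× = {x ∈ ℤ_11 : v_11(x) = 0}. Here v_11(2541/26) = v_11(num) − v_11(den) = 2; compare against these criteria.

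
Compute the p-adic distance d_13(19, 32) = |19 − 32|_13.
d_13(19, 32) = 1/13

Step 1 — x − y = 19 − 32 = -13. Step 2 — v_13(-13) = 1 (factor: -13 = −(13^1 · 1); the sign does not affect v_p). Step 3 — |x − y|_13 = 13^{-1} = 1/13.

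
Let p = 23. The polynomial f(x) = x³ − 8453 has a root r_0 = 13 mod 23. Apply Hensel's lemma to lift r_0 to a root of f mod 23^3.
r_2 = 2566 (mod 12167)

Hensel: r_{i+1} = r_i − f(r_i)/f′(r_i) mod 23^{i+2}, where f′(x) = 3x². Iterate:
  r_0 = 13 (mod 23)
  r_1 = 450 (mod 529)
  r_2 = 2566 (mod 12167)
Final: r = 2566 with f(r) ≡ 0 mod 23^3.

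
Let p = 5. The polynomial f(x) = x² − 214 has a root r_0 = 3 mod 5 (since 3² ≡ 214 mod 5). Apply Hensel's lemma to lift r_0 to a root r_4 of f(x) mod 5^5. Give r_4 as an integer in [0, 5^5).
r_4 = 2908 (mod 3125)

Hensel's recurrence: r_{i+1} = r_i − f(r_i)·(f′(r_i))^{-1} mod 5^{i+2}, with f′(x) = 2x. Iterate:
  r_0 = 3 (mod 5)
  r_1 = 8 (mod 25)
  r_2 = 33 (mod 125)
  r_3 = 408 (mod 625)
  r_4 = 2908 (mod 3125)
Final: r_4 = 2908, and one checks f(r_4) ≡ 0 mod 5^5.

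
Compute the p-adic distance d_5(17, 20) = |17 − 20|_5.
d_5(17, 20) = 1

Step 1 — x − y = 17 − 20 = -3. Step 2 — v_5(-3) = 0 (factor: -3 = −(5^0 · 3); the sign does not affect v_p). Step 3 — |x − y|_5 = 5^{0} = 1.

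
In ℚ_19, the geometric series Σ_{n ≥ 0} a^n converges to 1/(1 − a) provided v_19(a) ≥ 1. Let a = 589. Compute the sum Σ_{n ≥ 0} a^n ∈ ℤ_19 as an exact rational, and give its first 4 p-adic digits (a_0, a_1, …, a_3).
Σ a^n = 1/(1 − a) = -1/588;  first 4 digits = (1, 12, 12, 11)

v_19(a) = 1 ≥ 1, so the series converges in ℤ_19 to 1/(1 − a) = 1/(1 − 589) = -1/588. Expand this rational in ℤ_19: compute digits iteratively via d_i = x_i mod 19, x_{i+1} = (x_i − d_i)/19. The first 4 digits are (1, 12, 12, 11).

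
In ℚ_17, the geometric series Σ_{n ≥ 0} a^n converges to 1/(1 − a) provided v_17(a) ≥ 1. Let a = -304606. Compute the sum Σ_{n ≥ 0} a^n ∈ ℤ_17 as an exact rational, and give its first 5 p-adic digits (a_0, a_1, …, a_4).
Σ a^n = 1/(1 − a) = 1/304607;  first 5 digits = (1, 0, 0, 6, 13)

v_17(a) = 3 ≥ 1, so the series converges in ℤ_17 to 1/(1 − a) = 1/(1 − (-304606)) = 1/304607. Expand this rational in ℤ_17: compute digits iteratively via d_i = x_i mod 17, x_{i+1} = (x_i − d_i)/17. The first 5 digits are (1, 0, 0, 6, 13).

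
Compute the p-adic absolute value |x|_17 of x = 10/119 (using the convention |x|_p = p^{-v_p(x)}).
|10/119|_17 = 17

Step 1 — compute v_17(x) by factoring powers of 17 out of the numerator and denominator: v_17(10/119) = -1. Step 2 — apply |x|_p = p^{-v_p(x)} = 17^{1} = 17.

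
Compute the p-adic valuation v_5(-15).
v_5(-15) = 1

v_5(n) is the largest exponent k such that 5^k divides n. Factor out: -15 = -5^1 · 3. (Sign doesn't affect v_p.) So v_5(-15) = 1.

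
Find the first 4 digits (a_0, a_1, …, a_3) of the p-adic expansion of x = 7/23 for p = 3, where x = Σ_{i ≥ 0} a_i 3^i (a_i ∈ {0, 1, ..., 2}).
(a_0, …, a_3) = (2, 1, 0, 1)

v_3(7/23) = 0 (numerator and denominator both coprime to 3), so x ∈ ℤ_3^×. Compute digits iteratively via a_i = x_i mod 3, x_{i+1} = (x_i − a_i)/3, with x_0 = x:
  x_0 = 7/23;  a_0 = 2;  x_1 = (x_0 − 2)/3 = -13/23
  x_1 = -13/23;  a_1 = 1;  x_2 = (x_1 − 1)/3 = -12/23
  x_2 = -12/23;  a_2 = 0;  x_3 = (x_2 − 0)/3 = -4/23
  x_3 = -4/23;  a_3 = 1;  x_4 = (x_3 − 1)/3 = -9/23
Digits: (2, 1, 0, 1).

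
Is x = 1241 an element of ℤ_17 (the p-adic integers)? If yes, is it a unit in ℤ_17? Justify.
x ∈ ℤ_17 but not a unit; v_17(x) = 1 > 0

ℤ_17 = {x ∈ ℚ_17 : v_17(x) ≥ 0} and ℤ_17^× = {x ∈ ℤ_17 : v_17(x) = 0}. Here v_17(1241) = v_17(num) − v_17(den) = 1; compare against these criteria.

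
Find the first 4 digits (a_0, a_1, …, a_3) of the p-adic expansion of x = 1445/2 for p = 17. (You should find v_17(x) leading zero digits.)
(a_0, …, a_3) = (0, 0, 11, 8)

v_17(1445/2) = 2, so a_0 = ... = a_1 = 0. Factor out: x = 17^2 · u with u = 5/2 a unit in ℤ_17. Expand u iteratively via a_{v+i} = u_i mod 17, u_{i+1} = (u_i − a_{v+i})/17:
  u_0 = 5/2;  a_2 = 11;  u_1 = (u_0 − 11)/17 = -1/2
  u_1 = -1/2;  a_3 = 8;  u_2 = (u_1 − 8)/17 = -1/2
Digits: (0, 0, 11, 8).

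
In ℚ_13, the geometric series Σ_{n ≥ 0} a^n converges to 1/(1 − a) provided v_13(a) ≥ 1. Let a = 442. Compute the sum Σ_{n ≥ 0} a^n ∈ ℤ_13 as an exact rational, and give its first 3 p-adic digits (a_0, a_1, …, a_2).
Σ a^n = 1/(1 − a) = -1/441;  first 3 digits = (1, 8, 1)

v_13(a) = 1 ≥ 1, so the series converges in ℤ_13 to 1/(1 − a) = 1/(1 − 442) = -1/441. Expand this rational in ℤ_13: compute digits iteratively via d_i = x_i mod 13, x_{i+1} = (x_i − d_i)/13. The first 3 digits are (1, 8, 1).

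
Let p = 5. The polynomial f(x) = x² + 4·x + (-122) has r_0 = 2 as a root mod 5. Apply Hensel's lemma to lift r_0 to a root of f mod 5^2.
r_1 = 22 (mod 25)

Hensel: r_{i+1} = r_i − f(r_i)·(f′(r_i))^{-1} mod 5^{i+2}, f′(x) = 2x + 4. Iterate:
  r_0 = 2 (mod 5)
  r_1 = 22 (mod 25)
Final: r = 22 satisfies f(r) ≡ 0 mod 5^2.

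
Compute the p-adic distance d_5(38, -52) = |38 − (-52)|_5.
d_5(38, -52) = 1/5

Step 1 — x − y = 38 − (-52) = 90. Step 2 — v_5(90) = 1 (factor: 90 = (5^1 · 18); the sign does not affect v_p). Step 3 — |x − y|_5 = 5^{-1} = 1/5.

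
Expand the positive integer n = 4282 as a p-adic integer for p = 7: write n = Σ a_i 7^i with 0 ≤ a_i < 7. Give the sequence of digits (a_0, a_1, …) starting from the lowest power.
(a_0, a_1, …) = (5, 2, 3, 5, 1)

Repeated division by 7 gives the digits low-to-high: 4282 = 5 + 2·7^1 + 3·7^2 + 5·7^3 + 1·7^4. Digit sequence: (5, 2, 3, 5, 1).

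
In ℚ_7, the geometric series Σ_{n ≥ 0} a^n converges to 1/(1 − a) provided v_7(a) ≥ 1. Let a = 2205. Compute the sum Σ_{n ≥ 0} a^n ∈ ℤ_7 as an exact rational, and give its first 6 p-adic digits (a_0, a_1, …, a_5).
Σ a^n = 1/(1 − a) = -1/2204;  first 6 digits = (1, 0, 3, 6, 2, 2)

v_7(a) = 2 ≥ 1, so the series converges in ℤ_7 to 1/(1 − a) = 1/(1 − 2205) = -1/2204. Expand this rational in ℤ_7: compute digits iteratively via d_i = x_i mod 7, x_{i+1} = (x_i − d_i)/7. The first 6 digits are (1, 0, 3, 6, 2, 2).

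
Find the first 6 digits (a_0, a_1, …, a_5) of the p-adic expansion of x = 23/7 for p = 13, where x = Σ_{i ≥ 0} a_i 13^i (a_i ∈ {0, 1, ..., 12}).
(a_0, …, a_5) = (7, 9, 3, 9, 3, 9)

v_13(23/7) = 0 (numerator and denominator both coprime to 13), so x ∈ ℤ_13^×. Compute digits iteratively via a_i = x_i mod 13, x_{i+1} = (x_i − a_i)/13, with x_0 = x:
  x_0 = 23/7;  a_0 = 7;  x_1 = (x_0 − 7)/13 = -2/7
  x_1 = -2/7;  a_1 = 9;  x_2 = (x_1 − 9)/13 = -5/7
  x_2 = -5/7;  a_2 = 3;  x_3 = (x_2 − 3)/13 = -2/7
  x_3 = -2/7;  a_3 = 9;  x_4 = (x_3 − 9)/13 = -5/7
  x_4 = -5/7;  a_4 = 3;  x_5 = (x_4 − 3)/13 = -2/7
  x_5 = -2/7;  a_5 = 9;  x_6 = (x_5 − 9)/13 = -5/7
Digits: (7, 9, 3, 9, 3, 9).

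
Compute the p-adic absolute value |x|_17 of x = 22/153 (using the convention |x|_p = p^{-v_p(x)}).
|22/153|_17 = 17

Step 1 — compute v_17(x) by factoring powers of 17 out of the numerator and denominator: v_17(22/153) = -1. Step 2 — apply |x|_p = p^{-v_p(x)} = 17^{1} = 17.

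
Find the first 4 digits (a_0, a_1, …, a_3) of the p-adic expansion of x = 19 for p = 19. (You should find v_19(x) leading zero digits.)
(a_0, …, a_3) = (0, 1, 0, 0)

v_19(19) = 1, so a_0 = ... = a_0 = 0. Factor out: x = 19^1 · u with u = 1 a unit in ℤ_19. Expand u iteratively via a_{v+i} = u_i mod 19, u_{i+1} = (u_i − a_{v+i})/19:
  u_0 = 1;  a_1 = 1;  u_1 = (u_0 − 1)/19 = 0
  u_1 = 0;  a_2 = 0;  u_2 = (u_1 − 0)/19 = 0
  u_2 = 0;  a_3 = 0;  u_3 = (u_2 − 0)/19 = 0
Digits: (0, 1, 0, 0).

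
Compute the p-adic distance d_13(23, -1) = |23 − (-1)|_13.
d_13(23, -1) = 1

Step 1 — x − y = 23 − (-1) = 24. Step 2 — v_13(24) = 0 (factor: 24 = (13^0 · 24); the sign does not affect v_p). Step 3 — |x − y|_13 = 13^{0} = 1.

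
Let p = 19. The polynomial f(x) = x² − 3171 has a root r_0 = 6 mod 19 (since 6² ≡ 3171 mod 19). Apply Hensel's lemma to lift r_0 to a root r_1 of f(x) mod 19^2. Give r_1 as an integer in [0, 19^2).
r_1 = 177 (mod 361)

Hensel's recurrence: r_{i+1} = r_i − f(r_i)·(f′(r_i))^{-1} mod 19^{i+2}, with f′(x) = 2x. Iterate:
  r_0 = 6 (mod 19)
  r_1 = 177 (mod 361)
Final: r_1 = 177, and one checks f(r_1) ≡ 0 mod 19^2.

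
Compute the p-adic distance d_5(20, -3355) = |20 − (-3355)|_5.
d_5(20, -3355) = 1/125

Step 1 — x − y = 20 − (-3355) = 3375. Step 2 — v_5(3375) = 3 (factor: 3375 = (5^3 · 27); the sign does not affect v_p). Step 3 — |x − y|_5 = 5^{-3} = 1/125.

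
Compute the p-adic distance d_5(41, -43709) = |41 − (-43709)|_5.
d_5(41, -43709) = 1/3125

Step 1 — x − y = 41 − (-43709) = 43750. Step 2 — v_5(43750) = 5 (factor: 43750 = (5^5 · 14); the sign does not affect v_p). Step 3 — |x − y|_5 = 5^{-5} = 1/3125.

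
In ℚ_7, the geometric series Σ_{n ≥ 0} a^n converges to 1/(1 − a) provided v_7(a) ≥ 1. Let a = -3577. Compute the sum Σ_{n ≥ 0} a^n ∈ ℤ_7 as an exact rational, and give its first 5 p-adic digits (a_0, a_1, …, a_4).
Σ a^n = 1/(1 − a) = 1/3578;  first 5 digits = (1, 0, 4, 3, 0)

v_7(a) = 2 ≥ 1, so the series converges in ℤ_7 to 1/(1 − a) = 1/(1 − (-3577)) = 1/3578. Expand this rational in ℤ_7: compute digits iteratively via d_i = x_i mod 7, x_{i+1} = (x_i − d_i)/7. The first 5 digits are (1, 0, 4, 3, 0).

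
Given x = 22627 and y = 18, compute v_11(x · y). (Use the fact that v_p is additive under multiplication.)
v_11(407286) = 3

v_p(x) = 3 (factor: 22627 = 11^3 · 17); v_p(y) = 0 (factor: 18 = 11^0 · 18). Additivity: v_p(xy) = v_p(x) + v_p(y) = 3 + 0 = 3. (Direct check: xy = 407286 = 11^3 · (306).)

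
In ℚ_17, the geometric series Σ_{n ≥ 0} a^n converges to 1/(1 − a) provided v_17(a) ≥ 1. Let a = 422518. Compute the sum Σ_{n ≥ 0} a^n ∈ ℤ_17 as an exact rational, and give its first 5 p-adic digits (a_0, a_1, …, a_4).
Σ a^n = 1/(1 − a) = -1/422517;  first 5 digits = (1, 0, 0, 1, 5)

v_17(a) = 3 ≥ 1, so the series converges in ℤ_17 to 1/(1 − a) = 1/(1 − 422518) = -1/422517. Expand this rational in ℤ_17: compute digits iteratively via d_i = x_i mod 17, x_{i+1} = (x_i − d_i)/17. The first 5 digits are (1, 0, 0, 1, 5).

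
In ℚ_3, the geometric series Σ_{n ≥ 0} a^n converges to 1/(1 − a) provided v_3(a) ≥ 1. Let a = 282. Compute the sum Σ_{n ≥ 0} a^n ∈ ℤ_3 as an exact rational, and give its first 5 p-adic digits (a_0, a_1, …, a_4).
Σ a^n = 1/(1 − a) = -1/281;  first 5 digits = (1, 1, 2, 1, 2)

v_3(a) = 1 ≥ 1, so the series converges in ℤ_3 to 1/(1 − a) = 1/(1 − 282) = -1/281. Expand this rational in ℤ_3: compute digits iteratively via d_i = x_i mod 3, x_{i+1} = (x_i − d_i)/3. The first 5 digits are (1, 1, 2, 1, 2).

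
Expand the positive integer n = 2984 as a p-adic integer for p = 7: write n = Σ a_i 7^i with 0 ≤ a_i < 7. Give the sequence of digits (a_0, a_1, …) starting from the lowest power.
(a_0, a_1, …) = (2, 6, 4, 1, 1)

Repeated division by 7 gives the digits low-to-high: 2984 = 2 + 6·7^1 + 4·7^2 + 1·7^3 + 1·7^4. Digit sequence: (2, 6, 4, 1, 1).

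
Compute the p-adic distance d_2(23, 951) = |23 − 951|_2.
d_2(23, 951) = 1/32

Step 1 — x − y = 23 − 951 = -928. Step 2 — v_2(-928) = 5 (factor: -928 = −(2^5 · 29); the sign does not affect v_p). Step 3 — |x − y|_2 = 2^{-5} = 1/32.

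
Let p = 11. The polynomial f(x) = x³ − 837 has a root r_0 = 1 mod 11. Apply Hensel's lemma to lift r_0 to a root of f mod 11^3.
r_2 = 562 (mod 1331)

Hensel: r_{i+1} = r_i − f(r_i)/f′(r_i) mod 11^{i+2}, where f′(x) = 3x². Iterate:
  r_0 = 1 (mod 11)
  r_1 = 78 (mod 121)
  r_2 = 562 (mod 1331)
Final: r = 562 with f(r) ≡ 0 mod 11^3.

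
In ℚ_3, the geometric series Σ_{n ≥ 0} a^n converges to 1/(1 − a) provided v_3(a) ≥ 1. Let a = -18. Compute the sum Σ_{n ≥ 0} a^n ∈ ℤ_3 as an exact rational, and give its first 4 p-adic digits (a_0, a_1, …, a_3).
Σ a^n = 1/(1 − a) = 1/19;  first 4 digits = (1, 0, 1, 2)

v_3(a) = 2 ≥ 1, so the series converges in ℤ_3 to 1/(1 − a) = 1/(1 − (-18)) = 1/19. Expand this rational in ℤ_3: compute digits iteratively via d_i = x_i mod 3, x_{i+1} = (x_i − d_i)/3. The first 4 digits are (1, 0, 1, 2).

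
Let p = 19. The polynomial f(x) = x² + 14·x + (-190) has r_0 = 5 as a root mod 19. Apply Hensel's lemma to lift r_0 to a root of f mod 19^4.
r_3 = 58867 (mod 130321)

Hensel: r_{i+1} = r_i − f(r_i)·(f′(r_i))^{-1} mod 19^{i+2}, f′(x) = 2x + 14. Iterate:
  r_0 = 5 (mod 19)
  r_1 = 24 (mod 361)
  r_2 = 3995 (mod 6859)
  r_3 = 58867 (mod 130321)
Final: r = 58867 satisfies f(r) ≡ 0 mod 19^4.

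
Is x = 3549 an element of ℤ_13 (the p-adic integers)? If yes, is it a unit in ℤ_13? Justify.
x ∈ ℤ_13 but not a unit; v_13(x) = 2 > 0

ℤ_13 = {x ∈ ℚ_13 : v_13(x) ≥ 0} and ℤ_13^× = {x ∈ ℤ_13 : v_13(x) = 0}. Here v_13(3549) = v_13(num) − v_13(den) = 2; compare against these criteria.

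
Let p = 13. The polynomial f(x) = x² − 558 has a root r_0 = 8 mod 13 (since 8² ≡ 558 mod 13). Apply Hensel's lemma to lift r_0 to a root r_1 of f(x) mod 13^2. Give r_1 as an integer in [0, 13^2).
r_1 = 60 (mod 169)

Hensel's recurrence: r_{i+1} = r_i − f(r_i)·(f′(r_i))^{-1} mod 13^{i+2}, with f′(x) = 2x. Iterate:
  r_0 = 8 (mod 13)
  r_1 = 60 (mod 169)
Final: r_1 = 60, and one checks f(r_1) ≡ 0 mod 13^2.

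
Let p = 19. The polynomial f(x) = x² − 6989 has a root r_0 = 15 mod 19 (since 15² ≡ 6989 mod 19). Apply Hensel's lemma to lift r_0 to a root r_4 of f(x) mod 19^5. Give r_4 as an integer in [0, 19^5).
r_4 = 60720 (mod 2476099)

Hensel's recurrence: r_{i+1} = r_i − f(r_i)·(f′(r_i))^{-1} mod 19^{i+2}, with f′(x) = 2x. Iterate:
  r_0 = 15 (mod 19)
  r_1 = 72 (mod 361)
  r_2 = 5848 (mod 6859)
  r_3 = 60720 (mod 130321)
  r_4 = 60720 (mod 2476099)
Final: r_4 = 60720, and one checks f(r_4) ≡ 0 mod 19^5.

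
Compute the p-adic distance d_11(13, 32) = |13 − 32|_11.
d_11(13, 32) = 1

Step 1 — x − y = 13 − 32 = -19. Step 2 — v_11(-19) = 0 (factor: -19 = −(11^0 · 19); the sign does not affect v_p). Step 3 — |x − y|_11 = 11^{0} = 1.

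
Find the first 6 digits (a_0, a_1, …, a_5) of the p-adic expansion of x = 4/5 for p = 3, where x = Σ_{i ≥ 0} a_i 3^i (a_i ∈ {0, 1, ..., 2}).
(a_0, …, a_5) = (2, 2, 1, 0, 1, 2)

v_3(4/5) = 0 (numerator and denominator both coprime to 3), so x ∈ ℤ_3^×. Compute digits iteratively via a_i = x_i mod 3, x_{i+1} = (x_i − a_i)/3, with x_0 = x:
  x_0 = 4/5;  a_0 = 2;  x_1 = (x_0 − 2)/3 = -2/5
  x_1 = -2/5;  a_1 = 2;  x_2 = (x_1 − 2)/3 = -4/5
  x_2 = -4/5;  a_2 = 1;  x_3 = (x_2 − 1)/3 = -3/5
  x_3 = -3/5;  a_3 = 0;  x_4 = (x_3 − 0)/3 = -1/5
  x_4 = -1/5;  a_4 = 1;  x_5 = (x_4 − 1)/3 = -2/5
  x_5 = -2/5;  a_5 = 2;  x_6 = (x_5 − 2)/3 = -4/5
Digits: (2, 2, 1, 0, 1, 2).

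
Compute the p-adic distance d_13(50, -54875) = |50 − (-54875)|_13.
d_13(50, -54875) = 1/2197

Step 1 — x − y = 50 − (-54875) = 54925. Step 2 — v_13(54925) = 3 (factor: 54925 = (13^3 · 25); the sign does not affect v_p). Step 3 — |x − y|_13 = 13^{-3} = 1/2197.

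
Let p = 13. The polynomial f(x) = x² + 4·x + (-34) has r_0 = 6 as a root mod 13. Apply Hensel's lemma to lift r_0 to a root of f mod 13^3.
r_2 = 1800 (mod 2197)

Hensel: r_{i+1} = r_i − f(r_i)·(f′(r_i))^{-1} mod 13^{i+2}, f′(x) = 2x + 4. Iterate:
  r_0 = 6 (mod 13)
  r_1 = 110 (mod 169)
  r_2 = 1800 (mod 2197)
Final: r = 1800 satisfies f(r) ≡ 0 mod 13^3.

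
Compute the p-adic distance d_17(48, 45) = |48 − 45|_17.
d_17(48, 45) = 1

Step 1 — x − y = 48 − 45 = 3. Step 2 — v_17(3) = 0 (factor: 3 = (17^0 · 3); the sign does not affect v_p). Step 3 — |x − y|_17 = 17^{0} = 1.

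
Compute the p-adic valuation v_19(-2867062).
v_19(-2867062) = 4

v_19(n) is the largest exponent k such that 19^k divides n. Factor out: -2867062 = -19^4 · 22. (Sign doesn't affect v_p.) So v_19(-2867062) = 4.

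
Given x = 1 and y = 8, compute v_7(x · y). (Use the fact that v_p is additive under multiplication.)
v_7(8) = 0

v_p(x) = 0 (factor: 1 = 7^0 · 1); v_p(y) = 0 (factor: 8 = 7^0 · 8). Additivity: v_p(xy) = v_p(x) + v_p(y) = 0 + 0 = 0. (Direct check: xy = 8 = 7^0 · (8).)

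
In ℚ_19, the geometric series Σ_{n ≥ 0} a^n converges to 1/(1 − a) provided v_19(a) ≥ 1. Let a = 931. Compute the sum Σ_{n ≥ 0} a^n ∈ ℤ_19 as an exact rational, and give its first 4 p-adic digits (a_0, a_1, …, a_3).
Σ a^n = 1/(1 − a) = -1/930;  first 4 digits = (1, 11, 9, 13)

v_19(a) = 1 ≥ 1, so the series converges in ℤ_19 to 1/(1 − a) = 1/(1 − 931) = -1/930. Expand this rational in ℤ_19: compute digits iteratively via d_i = x_i mod 19, x_{i+1} = (x_i − d_i)/19. The first 4 digits are (1, 11, 9, 13).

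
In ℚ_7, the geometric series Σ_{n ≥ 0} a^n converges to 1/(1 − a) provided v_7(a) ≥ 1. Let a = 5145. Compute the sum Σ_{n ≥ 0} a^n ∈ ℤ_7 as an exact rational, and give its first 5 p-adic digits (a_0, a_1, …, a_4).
Σ a^n = 1/(1 − a) = -1/5144;  first 5 digits = (1, 0, 0, 1, 2)

v_7(a) = 3 ≥ 1, so the series converges in ℤ_7 to 1/(1 − a) = 1/(1 − 5145) = -1/5144. Expand this rational in ℤ_7: compute digits iteratively via d_i = x_i mod 7, x_{i+1} = (x_i − d_i)/7. The first 5 digits are (1, 0, 0, 1, 2).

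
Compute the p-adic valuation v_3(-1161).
v_3(-1161) = 3

v_3(n) is the largest exponent k such that 3^k divides n. Factor out: -1161 = -3^3 · 43. (Sign doesn't affect v_p.) So v_3(-1161) = 3.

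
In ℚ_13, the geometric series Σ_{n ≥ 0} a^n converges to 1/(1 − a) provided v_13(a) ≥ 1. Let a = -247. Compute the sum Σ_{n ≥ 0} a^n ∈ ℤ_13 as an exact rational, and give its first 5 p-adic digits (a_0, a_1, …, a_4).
Σ a^n = 1/(1 − a) = 1/248;  first 5 digits = (1, 7, 8, 6, 3)

v_13(a) = 1 ≥ 1, so the series converges in ℤ_13 to 1/(1 − a) = 1/(1 − (-247)) = 1/248. Expand this rational in ℤ_13: compute digits iteratively via d_i = x_i mod 13, x_{i+1} = (x_i − d_i)/13. The first 5 digits are (1, 7, 8, 6, 3).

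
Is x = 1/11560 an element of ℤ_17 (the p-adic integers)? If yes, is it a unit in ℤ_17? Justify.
x ∉ ℤ_17 (v_17(x) = -2 < 0)

ℤ_17 = {x ∈ ℚ_17 : v_17(x) ≥ 0} and ℤ_17^× = {x ∈ ℤ_17 : v_17(x) = 0}. Here v_17(1/11560) = v_17(num) − v_17(den) = -2; compare against these criteria.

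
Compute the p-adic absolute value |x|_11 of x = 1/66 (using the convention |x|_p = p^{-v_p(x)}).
|1/66|_11 = 11

Step 1 — compute v_11(x) by factoring powers of 11 out of the numerator and denominator: v_11(1/66) = -1. Step 2 — apply |x|_p = p^{-v_p(x)} = 11^{1} = 11.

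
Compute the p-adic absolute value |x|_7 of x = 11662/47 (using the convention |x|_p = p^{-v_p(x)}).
|11662/47|_7 = 1/343

Step 1 — compute v_7(x) by factoring powers of 7 out of the numerator and denominator: v_7(11662/47) = 3. Step 2 — apply |x|_p = p^{-v_p(x)} = 7^{-3} = 1/343.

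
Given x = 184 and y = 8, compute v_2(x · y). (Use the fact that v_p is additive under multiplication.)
v_2(1472) = 6

v_p(x) = 3 (factor: 184 = 2^3 · 23); v_p(y) = 3 (factor: 8 = 2^3 · 1). Additivity: v_p(xy) = v_p(x) + v_p(y) = 3 + 3 = 6. (Direct check: xy = 1472 = 2^6 · (23).)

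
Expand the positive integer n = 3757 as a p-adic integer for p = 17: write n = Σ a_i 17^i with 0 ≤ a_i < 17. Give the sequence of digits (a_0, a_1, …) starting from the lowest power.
(a_0, a_1, …) = (0, 0, 13)

Repeated division by 17 gives the digits low-to-high: 3757 = 13·17^2. Digit sequence: (0, 0, 13).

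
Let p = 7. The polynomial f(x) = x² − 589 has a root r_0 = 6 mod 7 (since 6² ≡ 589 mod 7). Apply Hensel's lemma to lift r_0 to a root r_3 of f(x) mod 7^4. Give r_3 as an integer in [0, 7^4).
r_3 = 2106 (mod 2401)

Hensel's recurrence: r_{i+1} = r_i − f(r_i)·(f′(r_i))^{-1} mod 7^{i+2}, with f′(x) = 2x. Iterate:
  r_0 = 6 (mod 7)
  r_1 = 48 (mod 49)
  r_2 = 48 (mod 343)
  r_3 = 2106 (mod 2401)
Final: r_3 = 2106, and one checks f(r_3) ≡ 0 mod 7^4.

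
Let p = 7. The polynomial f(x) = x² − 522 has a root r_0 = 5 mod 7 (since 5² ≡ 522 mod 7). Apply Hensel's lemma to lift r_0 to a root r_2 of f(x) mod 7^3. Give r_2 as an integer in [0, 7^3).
r_2 = 138 (mod 343)

Hensel's recurrence: r_{i+1} = r_i − f(r_i)·(f′(r_i))^{-1} mod 7^{i+2}, with f′(x) = 2x. Iterate:
  r_0 = 5 (mod 7)
  r_1 = 40 (mod 49)
  r_2 = 138 (mod 343)
Final: r_2 = 138, and one checks f(r_2) ≡ 0 mod 7^3.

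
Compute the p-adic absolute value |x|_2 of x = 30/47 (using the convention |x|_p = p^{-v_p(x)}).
|30/47|_2 = 1/2

Step 1 — compute v_2(x) by factoring powers of 2 out of the numerator and denominator: v_2(30/47) = 1. Step 2 — apply |x|_p = p^{-v_p(x)} = 2^{-1} = 1/2.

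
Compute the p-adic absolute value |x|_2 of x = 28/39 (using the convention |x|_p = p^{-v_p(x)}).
|28/39|_2 = 1/4

Step 1 — compute v_2(x) by factoring powers of 2 out of the numerator and denominator: v_2(28/39) = 2. Step 2 — apply |x|_p = p^{-v_p(x)} = 2^{-2} = 1/4.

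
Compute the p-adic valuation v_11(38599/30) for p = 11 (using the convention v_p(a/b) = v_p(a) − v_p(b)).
v_11(38599/30) = 3

Factor powers of 11 from the numerator and denominator of the reduced fraction: 38599 = 11^3 · 29 and 30 = 11^0 · 30. Apply v_p(a/b) = v_p(a) − v_p(b): v_11(38599/30) = 3 − 0 = 3.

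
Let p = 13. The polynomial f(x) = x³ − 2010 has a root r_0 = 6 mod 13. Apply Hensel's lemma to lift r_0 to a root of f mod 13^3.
r_2 = 32 (mod 2197)

Hensel: r_{i+1} = r_i − f(r_i)/f′(r_i) mod 13^{i+2}, where f′(x) = 3x². Iterate:
  r_0 = 6 (mod 13)
  r_1 = 32 (mod 169)
  r_2 = 32 (mod 2197)
Final: r = 32 with f(r) ≡ 0 mod 13^3.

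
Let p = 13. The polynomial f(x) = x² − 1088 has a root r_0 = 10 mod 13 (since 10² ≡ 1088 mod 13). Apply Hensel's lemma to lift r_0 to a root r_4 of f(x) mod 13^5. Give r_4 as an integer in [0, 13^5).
r_4 = 198533 (mod 371293)

Hensel's recurrence: r_{i+1} = r_i − f(r_i)·(f′(r_i))^{-1} mod 13^{i+2}, with f′(x) = 2x. Iterate:
  r_0 = 10 (mod 13)
  r_1 = 127 (mod 169)
  r_2 = 803 (mod 2197)
  r_3 = 27167 (mod 28561)
  r_4 = 198533 (mod 371293)
Final: r_4 = 198533, and one checks f(r_4) ≡ 0 mod 13^5.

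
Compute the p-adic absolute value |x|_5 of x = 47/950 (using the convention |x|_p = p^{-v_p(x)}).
|47/950|_5 = 25

Step 1 — compute v_5(x) by factoring powers of 5 out of the numerator and denominator: v_5(47/950) = -2. Step 2 — apply |x|_p = p^{-v_p(x)} = 5^{2} = 25.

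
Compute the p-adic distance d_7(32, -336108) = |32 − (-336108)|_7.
d_7(32, -336108) = 1/16807

Step 1 — x − y = 32 − (-336108) = 336140. Step 2 — v_7(336140) = 5 (factor: 336140 = (7^5 · 20); the sign does not affect v_p). Step 3 — |x − y|_7 = 7^{-5} = 1/16807.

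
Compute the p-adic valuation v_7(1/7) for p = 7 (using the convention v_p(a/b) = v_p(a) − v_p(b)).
v_7(1/7) = -1

Factor powers of 7 from the numerator and denominator of the reduced fraction: 1 = 7^0 · 1 and 7 = 7^1 · 1. Apply v_p(a/b) = v_p(a) − v_p(b): v_7(1/7) = 0 − 1 = -1.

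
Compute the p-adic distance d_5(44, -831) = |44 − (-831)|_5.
d_5(44, -831) = 1/125

Step 1 — x − y = 44 − (-831) = 875. Step 2 — v_5(875) = 3 (factor: 875 = (5^3 · 7); the sign does not affect v_p). Step 3 — |x − y|_5 = 5^{-3} = 1/125.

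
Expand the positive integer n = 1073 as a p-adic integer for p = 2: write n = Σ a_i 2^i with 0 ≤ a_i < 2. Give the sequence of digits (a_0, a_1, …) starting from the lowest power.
(a_0, a_1, …) = (1, 0, 0, 0, 1, 1, 0, 0, 0, 0, 1)

Repeated division by 2 gives the digits low-to-high: 1073 = 1 + 1·2^4 + 1·2^5 + 1·2^10. Digit sequence: (1, 0, 0, 0, 1, 1, 0, 0, 0, 0, 1).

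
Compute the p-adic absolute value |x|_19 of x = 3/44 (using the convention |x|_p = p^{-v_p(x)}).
|3/44|_19 = 1

Step 1 — compute v_19(x) by factoring powers of 19 out of the numerator and denominator: v_19(3/44) = 0. Step 2 — apply |x|_p = p^{-v_p(x)} = 19^{0} = 1.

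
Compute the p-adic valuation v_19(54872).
v_19(54872) = 3

v_19(n) is the largest exponent k such that 19^k divides n. Factor out: 54872 = 19^3 · 8. (Sign doesn't affect v_p.) So v_19(54872) = 3.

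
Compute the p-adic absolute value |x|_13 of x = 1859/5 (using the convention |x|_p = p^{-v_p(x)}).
|1859/5|_13 = 1/169

Step 1 — compute v_13(x) by factoring powers of 13 out of the numerator and denominator: v_13(1859/5) = 2. Step 2 — apply |x|_p = p^{-v_p(x)} = 13^{-2} = 1/169.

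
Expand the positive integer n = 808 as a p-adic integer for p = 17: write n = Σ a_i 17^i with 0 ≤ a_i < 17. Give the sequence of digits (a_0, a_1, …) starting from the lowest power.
(a_0, a_1, …) = (9, 13, 2)

Repeated division by 17 gives the digits low-to-high: 808 = 9 + 13·17^1 + 2·17^2. Digit sequence: (9, 13, 2).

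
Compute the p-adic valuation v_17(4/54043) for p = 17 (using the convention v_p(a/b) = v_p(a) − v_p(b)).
v_17(4/54043) = -3

Factor powers of 17 from the numerator and denominator of the reduced fraction: 4 = 17^0 · 4 and 54043 = 17^3 · 11. Apply v_p(a/b) = v_p(a) − v_p(b): v_17(4/54043) = 0 − 3 = -3.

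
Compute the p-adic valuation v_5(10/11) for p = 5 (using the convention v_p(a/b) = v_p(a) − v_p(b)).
v_5(10/11) = 1

Factor powers of 5 from the numerator and denominator of the reduced fraction: 10 = 5^1 · 2 and 11 = 5^0 · 11. Apply v_p(a/b) = v_p(a) − v_p(b): v_5(10/11) = 1 − 0 = 1.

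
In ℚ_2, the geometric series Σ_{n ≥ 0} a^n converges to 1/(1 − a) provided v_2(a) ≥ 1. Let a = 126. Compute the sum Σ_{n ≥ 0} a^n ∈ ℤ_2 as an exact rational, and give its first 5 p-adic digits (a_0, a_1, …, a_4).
Σ a^n = 1/(1 − a) = -1/125;  first 5 digits = (1, 1, 0, 1, 0)

v_2(a) = 1 ≥ 1, so the series converges in ℤ_2 to 1/(1 − a) = 1/(1 − 126) = -1/125. Expand this rational in ℤ_2: compute digits iteratively via d_i = x_i mod 2, x_{i+1} = (x_i − d_i)/2. The first 5 digits are (1, 1, 0, 1, 0).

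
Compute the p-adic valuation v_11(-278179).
v_11(-278179) = 4

v_11(n) is the largest exponent k such that 11^k divides n. Factor out: -278179 = -11^4 · 19. (Sign doesn't affect v_p.) So v_11(-278179) = 4.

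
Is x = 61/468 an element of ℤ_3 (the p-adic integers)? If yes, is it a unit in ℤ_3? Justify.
x ∉ ℤ_3 (v_3(x) = -2 < 0)

ℤ_3 = {x ∈ ℚ_3 : v_3(x) ≥ 0} and ℤ_3^× = {x ∈ ℤ_3 : v_3(x) = 0}. Here v_3(61/468) = v_3(num) − v_3(den) = -2; compare against these criteria.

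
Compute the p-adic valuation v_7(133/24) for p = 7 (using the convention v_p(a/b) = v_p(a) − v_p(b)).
v_7(133/24) = 1

Factor powers of 7 from the numerator and denominator of the reduced fraction: 133 = 7^1 · 19 and 24 = 7^0 · 24. Apply v_p(a/b) = v_p(a) − v_p(b): v_7(133/24) = 1 − 0 = 1.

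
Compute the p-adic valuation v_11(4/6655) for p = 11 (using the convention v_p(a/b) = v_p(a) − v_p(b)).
v_11(4/6655) = -3

Factor powers of 11 from the numerator and denominator of the reduced fraction: 4 = 11^0 · 4 and 6655 = 11^3 · 5. Apply v_p(a/b) = v_p(a) − v_p(b): v_11(4/6655) = 0 − 3 = -3.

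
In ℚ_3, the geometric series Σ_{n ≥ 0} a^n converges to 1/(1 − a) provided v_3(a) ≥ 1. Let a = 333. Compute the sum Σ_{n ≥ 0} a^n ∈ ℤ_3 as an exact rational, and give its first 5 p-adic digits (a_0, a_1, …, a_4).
Σ a^n = 1/(1 − a) = -1/332;  first 5 digits = (1, 0, 1, 0, 2)

v_3(a) = 2 ≥ 1, so the series converges in ℤ_3 to 1/(1 − a) = 1/(1 − 333) = -1/332. Expand this rational in ℤ_3: compute digits iteratively via d_i = x_i mod 3, x_{i+1} = (x_i − d_i)/3. The first 5 digits are (1, 0, 1, 0, 2).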